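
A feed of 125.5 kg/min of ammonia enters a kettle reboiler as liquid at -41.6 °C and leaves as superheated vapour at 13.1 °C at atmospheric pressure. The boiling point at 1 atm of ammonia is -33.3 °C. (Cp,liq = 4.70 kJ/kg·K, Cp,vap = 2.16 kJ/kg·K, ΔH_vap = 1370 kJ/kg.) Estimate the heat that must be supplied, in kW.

liquid -41.6→-33.3 °C: 39.01 kJ/kg
vaporisation at -33.3 °C: 1370 kJ/kg
vapour -33.3→13.1 °C: 100.22 kJ/kg
Δh = 39.01 + 1370 + 100.22 = 1509.2 kJ/kg
Q = ṁ·Δh = 125.5 kg/min × 1509.2 kJ/kg = 189410 kJ/min
|Q| = 3156.8 kW

Q = 3160 kW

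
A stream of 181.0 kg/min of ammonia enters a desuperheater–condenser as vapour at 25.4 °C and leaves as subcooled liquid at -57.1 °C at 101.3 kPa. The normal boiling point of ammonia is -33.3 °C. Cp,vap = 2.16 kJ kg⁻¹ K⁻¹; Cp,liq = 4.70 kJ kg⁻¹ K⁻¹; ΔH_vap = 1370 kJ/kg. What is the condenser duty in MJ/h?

vapour 25.4→-33.3 °C: -126.79 kJ/kg
condensation at -33.3 °C: -1370 kJ/kg
liquid -33.3→-57.1 °C: -111.86 kJ/kg
Δh = -126.79 + -1370 + -111.86 = -1608.7 kJ/kg
Q = ṁ·Δh = 181.0 kg/min × -1608.7 kJ/kg = -291170 kJ/min
|Q| = 4852.8 kW = 17470 MJ/h

Q_c = 17500 MJ/h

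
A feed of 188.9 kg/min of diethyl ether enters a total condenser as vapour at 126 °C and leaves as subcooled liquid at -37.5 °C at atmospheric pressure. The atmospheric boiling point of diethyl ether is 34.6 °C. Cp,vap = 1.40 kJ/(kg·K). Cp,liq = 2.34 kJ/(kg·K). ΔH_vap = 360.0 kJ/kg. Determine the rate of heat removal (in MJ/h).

vapour 126→34.6 °C: -127.96 kJ/kg
condensation at 34.6 °C: -360 kJ/kg
liquid 34.6→-37.5 °C: -168.71 kJ/kg
Δh = -127.96 + -360 + -168.71 = -656.67 kJ/kg
Q = ṁ·Δh = 188.9 kg/min × -656.67 kJ/kg = -124050 kJ/min
|Q| = 2067.4 kW = 7442.7 MJ/h

Q_c = 7440 MJ/h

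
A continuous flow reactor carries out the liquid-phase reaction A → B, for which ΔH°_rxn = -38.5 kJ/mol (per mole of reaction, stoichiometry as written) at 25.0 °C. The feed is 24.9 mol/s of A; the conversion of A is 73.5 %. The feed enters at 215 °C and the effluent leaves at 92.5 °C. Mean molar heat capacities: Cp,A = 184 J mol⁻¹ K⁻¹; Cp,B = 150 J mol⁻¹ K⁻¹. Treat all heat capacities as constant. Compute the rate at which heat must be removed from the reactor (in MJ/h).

Extent of reaction ξ = 0.735 × 24.9 = 18.301 mol/s
Reaction term: ξ·ΔH°_rxn = 18.301 × -38.5 = -704.61 kJ/s
Sensible, feed 215→25 °C: -870.5 kJ/s
Outlet flows (mol/s): A 6.5985, B 18.301
Sensible, products 25→92.5 °C: 267.26 kJ/s
Q = ΔH = -1307.9 kJ/s = -1307.9 kW
Heat removed = 4708.3 MJ/h

Q_out = 4710 MJ/h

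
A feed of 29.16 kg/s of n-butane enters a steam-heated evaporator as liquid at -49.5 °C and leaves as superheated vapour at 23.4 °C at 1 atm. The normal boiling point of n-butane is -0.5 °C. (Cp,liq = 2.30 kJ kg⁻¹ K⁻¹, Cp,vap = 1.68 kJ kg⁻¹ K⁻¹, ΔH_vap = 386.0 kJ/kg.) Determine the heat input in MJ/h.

Q = 56600 MJ/h

liquid -49.5→-0.5 °C: 112.7 kJ/kg
vaporisation at -0.5 °C: 386 kJ/kg
vapour -0.5→23.4 °C: 40.152 kJ/kg
Δh = 112.7 + 386 + 40.152 = 538.85 kJ/kg
Q = ṁ·Δh = 29.16 kg/s × 538.85 kJ/kg = 15713 kJ/s
|Q| = 15713 kW = 56567 MJ/h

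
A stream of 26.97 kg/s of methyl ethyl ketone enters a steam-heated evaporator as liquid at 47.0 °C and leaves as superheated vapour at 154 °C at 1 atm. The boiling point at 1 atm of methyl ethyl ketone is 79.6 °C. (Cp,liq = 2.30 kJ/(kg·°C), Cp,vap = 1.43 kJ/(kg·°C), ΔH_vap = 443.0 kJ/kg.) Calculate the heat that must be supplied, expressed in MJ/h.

Q = 60600 MJ/h

liquid 47.0→79.6 °C: 74.98 kJ/kg
vaporisation at 79.6 °C: 443 kJ/kg
vapour 79.6→154 °C: 106.39 kJ/kg
Δh = 74.98 + 443 + 106.39 = 624.37 kJ/kg
Q = ṁ·Δh = 26.97 kg/s × 624.37 kJ/kg = 16839 kJ/s
|Q| = 16839 kW = 60622 MJ/h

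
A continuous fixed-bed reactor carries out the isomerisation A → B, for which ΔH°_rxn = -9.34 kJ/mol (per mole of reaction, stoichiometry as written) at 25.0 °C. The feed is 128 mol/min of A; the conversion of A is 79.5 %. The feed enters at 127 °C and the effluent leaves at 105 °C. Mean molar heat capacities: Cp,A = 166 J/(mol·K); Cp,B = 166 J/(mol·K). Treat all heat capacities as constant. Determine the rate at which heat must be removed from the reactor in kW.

Q_out = 23.6 kW

Extent of reaction ξ = 0.795 × 128 = 101.76 mol/min
Reaction term: ξ·ΔH°_rxn = 101.76 × -9.34 = -950.44 kJ/min
Sensible, feed 127→25 °C: -2167.3 kJ/min
Outlet flows (mol/min): A 26.24, B 101.76
Sensible, products 25→105 °C: 1699.8 kJ/min
Q = ΔH = -1417.9 kJ/min = -23.632 kW
Heat removed = 23.632 kW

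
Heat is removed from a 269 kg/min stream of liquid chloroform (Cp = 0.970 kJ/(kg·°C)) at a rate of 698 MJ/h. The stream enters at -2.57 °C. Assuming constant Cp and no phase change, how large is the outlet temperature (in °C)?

T_out = -47.2 °C

Q = 698 MJ/h = 11633 kJ/min
ΔT = Q/(ṁ·Cp) = 11633/(269×0.970) = 44.584 K
T_out = -2.57 − 44.584 = -47.154 °C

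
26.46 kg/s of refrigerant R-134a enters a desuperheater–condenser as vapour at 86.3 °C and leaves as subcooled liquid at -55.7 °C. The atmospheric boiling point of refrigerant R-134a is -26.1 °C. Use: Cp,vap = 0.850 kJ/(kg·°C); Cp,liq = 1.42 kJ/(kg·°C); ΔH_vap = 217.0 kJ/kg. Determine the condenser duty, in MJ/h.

vapour 86.3→-26.1 °C: -95.54 kJ/kg
condensation at -26.1 °C: -217 kJ/kg
liquid -26.1→-55.7 °C: -42.032 kJ/kg
Δh = -95.54 + -217 + -42.032 = -354.57 kJ/kg
Q = ṁ·Δh = 26.46 kg/s × -354.57 kJ/kg = -9382 kJ/s
|Q| = 9382 kW = 33775 MJ/h

Q_c = 33800 MJ/h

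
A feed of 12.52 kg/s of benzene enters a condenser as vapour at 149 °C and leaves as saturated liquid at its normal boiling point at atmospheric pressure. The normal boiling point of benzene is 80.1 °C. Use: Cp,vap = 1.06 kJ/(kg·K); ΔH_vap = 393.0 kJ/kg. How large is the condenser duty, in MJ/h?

Q_c = 21000 MJ/h

vapour 149→80.1 °C: -73.034 kJ/kg
condensation at 80.1 °C: -393 kJ/kg
Δh = -73.034 + -393 = -466.03 kJ/kg
Q = ṁ·Δh = 12.52 kg/s × -466.03 kJ/kg = -5834.7 kJ/s
|Q| = 5834.7 kW = 21005 MJ/h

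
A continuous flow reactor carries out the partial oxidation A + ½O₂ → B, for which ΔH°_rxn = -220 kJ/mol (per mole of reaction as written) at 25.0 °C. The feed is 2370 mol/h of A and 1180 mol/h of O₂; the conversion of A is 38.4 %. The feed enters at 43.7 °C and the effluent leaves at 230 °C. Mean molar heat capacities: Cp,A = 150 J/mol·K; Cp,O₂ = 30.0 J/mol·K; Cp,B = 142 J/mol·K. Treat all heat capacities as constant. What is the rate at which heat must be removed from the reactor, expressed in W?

Extent of reaction ξ = 0.384 × 2370 = 910.08 mol/h
Reaction term: ξ·ΔH°_rxn = 910.08 × -220 = -200220 kJ/h
Sensible, feed 43.7→25 °C: -7309.8 kJ/h
Outlet flows (mol/h): A 1459.9, O₂ 724.96, B 910.08
Sensible, products 25→230 °C: 75843 kJ/h
Q = ΔH = -131680 kJ/h = -36.579 kW
Heat removed = 36579 W

Q_out = 36600 W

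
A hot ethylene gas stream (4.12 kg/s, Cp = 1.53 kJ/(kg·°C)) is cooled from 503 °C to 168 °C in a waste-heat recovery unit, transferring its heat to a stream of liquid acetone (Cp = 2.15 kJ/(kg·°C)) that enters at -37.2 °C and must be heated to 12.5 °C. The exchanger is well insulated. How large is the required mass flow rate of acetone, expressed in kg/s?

ṁ_c = 19.8 kg/s

Heat released by hot stream: Q = 4.12 × 1.53 × (503 − 168) = 2111.7 kJ/s
Energy balance on cold side (adiabatic exchanger): Q = ṁ_c·Cp_c·(T_c,out − T_c,in)
ṁ_c = 2111.7 / [2.15 × (12.5 − -37.2)] = 19.762 kg/s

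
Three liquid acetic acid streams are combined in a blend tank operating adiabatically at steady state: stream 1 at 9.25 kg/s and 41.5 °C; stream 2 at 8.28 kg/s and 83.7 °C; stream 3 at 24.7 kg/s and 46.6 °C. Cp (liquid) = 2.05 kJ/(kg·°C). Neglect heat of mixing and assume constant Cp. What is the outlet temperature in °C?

T_out = 52.8 °C

Adiabatic, steady state ⇒ Σ ṁᵢCp,ᵢ(T_out − Tᵢ) = 0
T_out = Σ ṁᵢCp,ᵢTᵢ / Σ ṁᵢCp,ᵢ
      = 4567.3 / 86.571 = 52.757 °C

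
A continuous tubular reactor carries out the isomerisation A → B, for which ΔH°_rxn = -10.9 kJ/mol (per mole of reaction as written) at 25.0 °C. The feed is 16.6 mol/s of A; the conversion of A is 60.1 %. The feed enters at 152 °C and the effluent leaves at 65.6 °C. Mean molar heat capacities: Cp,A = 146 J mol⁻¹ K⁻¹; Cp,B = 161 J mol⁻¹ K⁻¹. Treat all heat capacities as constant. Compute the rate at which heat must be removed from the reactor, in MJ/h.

Extent of reaction ξ = 0.601 × 16.6 = 9.9766 mol/s
Reaction term: ξ·ΔH°_rxn = 9.9766 × -10.9 = -108.74 kJ/s
Sensible, feed 152→25 °C: -307.8 kJ/s
Outlet flows (mol/s): A 6.6234, B 9.9766
Sensible, products 25→65.6 °C: 104.47 kJ/s
Q = ΔH = -312.07 kJ/s = -312.07 kW
Heat removed = 1123.4 MJ/h

Q_out = 1120 MJ/h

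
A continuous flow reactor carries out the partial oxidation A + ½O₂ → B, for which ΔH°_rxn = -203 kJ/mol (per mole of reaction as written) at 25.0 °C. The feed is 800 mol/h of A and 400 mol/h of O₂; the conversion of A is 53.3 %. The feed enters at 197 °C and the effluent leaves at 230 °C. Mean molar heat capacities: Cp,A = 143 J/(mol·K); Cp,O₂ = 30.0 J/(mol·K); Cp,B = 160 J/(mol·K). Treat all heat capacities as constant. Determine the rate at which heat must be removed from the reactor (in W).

Extent of reaction ξ = 0.533 × 800 = 426.4 mol/h
Reaction term: ξ·ΔH°_rxn = 426.4 × -203 = -86559 kJ/h
Sensible, feed 197→25 °C: -21741 kJ/h
Outlet flows (mol/h): A 373.6, O₂ 186.8, B 426.4
Sensible, products 25→230 °C: 26087 kJ/h
Q = ΔH = -82213 kJ/h = -22.837 kW
Heat removed = 22837 W

Q_out = 22800 W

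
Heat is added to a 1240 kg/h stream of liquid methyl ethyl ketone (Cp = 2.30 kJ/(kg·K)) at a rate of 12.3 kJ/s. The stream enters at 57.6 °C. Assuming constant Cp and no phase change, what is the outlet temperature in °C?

Q = 12.3 kJ/s = 44280 kJ/h
ΔT = Q/(ṁ·Cp) = 44280/(1240×2.30) = 15.526 K
T_out = 57.6 + 15.526 = 73.126 °C

T_out = 73.1 °C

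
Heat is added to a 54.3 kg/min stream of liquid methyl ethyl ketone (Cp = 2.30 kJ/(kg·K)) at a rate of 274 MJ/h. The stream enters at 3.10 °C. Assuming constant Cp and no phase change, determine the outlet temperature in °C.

Q = 274 MJ/h = 4566.7 kJ/min
ΔT = Q/(ṁ·Cp) = 4566.7/(54.3×2.30) = 36.566 K
T_out = 3.10 + 36.566 = 39.666 °C

T_out = 39.7 °C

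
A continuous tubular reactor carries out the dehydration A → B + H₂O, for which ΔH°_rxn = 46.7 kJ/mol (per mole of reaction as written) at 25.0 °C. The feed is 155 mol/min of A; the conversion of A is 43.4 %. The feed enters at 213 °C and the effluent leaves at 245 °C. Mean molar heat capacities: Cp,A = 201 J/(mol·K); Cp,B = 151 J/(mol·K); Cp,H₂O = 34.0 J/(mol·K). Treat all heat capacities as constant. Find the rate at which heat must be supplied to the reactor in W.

Q_in = 65000 W

Extent of reaction ξ = 0.434 × 155 = 67.27 mol/min
Reaction term: ξ·ΔH°_rxn = 67.27 × 46.7 = 3141.5 kJ/min
Sensible, feed 213→25 °C: -5857.1 kJ/min
Outlet flows (mol/min): A 87.73, B 67.27, H₂O 67.27
Sensible, products 25→245 °C: 6617.3 kJ/min
Q = ΔH = 3901.7 kJ/min = 65.028 kW
Heat supplied = 65028 W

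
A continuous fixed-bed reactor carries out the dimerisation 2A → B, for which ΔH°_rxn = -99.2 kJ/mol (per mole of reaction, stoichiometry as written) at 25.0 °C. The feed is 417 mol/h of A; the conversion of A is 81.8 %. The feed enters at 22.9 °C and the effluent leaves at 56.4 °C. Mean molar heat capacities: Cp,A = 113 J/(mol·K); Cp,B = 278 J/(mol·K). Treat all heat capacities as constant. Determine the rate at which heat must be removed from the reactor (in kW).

Extent of reaction ξ = 0.818 × 417 / 2 = 170.55 mol/h
Reaction term: ξ·ΔH°_rxn = 170.55 × -99.2 = -16919 kJ/h
Sensible, feed 22.9→25 °C: 98.954 kJ/h
Outlet flows (mol/h): A 75.894, B 170.55
Sensible, products 25→56.4 °C: 1758.1 kJ/h
Q = ΔH = -15062 kJ/h = -4.1838 kW
Heat removed = 4.1838 kW

Q_out = 4.18 kW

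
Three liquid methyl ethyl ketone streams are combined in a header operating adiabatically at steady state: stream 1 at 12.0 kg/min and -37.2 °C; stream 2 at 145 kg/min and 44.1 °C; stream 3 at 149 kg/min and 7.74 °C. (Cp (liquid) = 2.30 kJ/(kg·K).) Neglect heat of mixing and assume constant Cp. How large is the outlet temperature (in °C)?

T_out = 23.2 °C

Adiabatic, steady state ⇒ Σ ṁᵢCp,ᵢ(T_out − Tᵢ) = 0
T_out = Σ ṁᵢCp,ᵢTᵢ / Σ ṁᵢCp,ᵢ
      = 16333 / 703.8 = 23.207 °C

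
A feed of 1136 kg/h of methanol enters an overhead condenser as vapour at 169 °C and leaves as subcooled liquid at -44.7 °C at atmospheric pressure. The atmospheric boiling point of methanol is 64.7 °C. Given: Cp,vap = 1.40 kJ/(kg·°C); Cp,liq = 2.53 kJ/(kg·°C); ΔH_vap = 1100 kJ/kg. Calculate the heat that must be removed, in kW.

Q_c = 481 kW

vapour 169→64.7 °C: -146.02 kJ/kg
condensation at 64.7 °C: -1100 kJ/kg
liquid 64.7→-44.7 °C: -276.78 kJ/kg
Δh = -146.02 + -1100 + -276.78 = -1522.8 kJ/kg
Q = ṁ·Δh = 1136 kg/h × -1522.8 kJ/kg = -1.7299e+06 kJ/h
|Q| = 480.53 kW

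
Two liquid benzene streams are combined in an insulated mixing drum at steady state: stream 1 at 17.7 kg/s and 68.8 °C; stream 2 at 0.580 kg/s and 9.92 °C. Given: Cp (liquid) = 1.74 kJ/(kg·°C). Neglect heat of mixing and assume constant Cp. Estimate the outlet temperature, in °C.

Energy balance with Q = 0: Σ ṁᵢCp,ᵢ(T_out − Tᵢ) = 0
Σ ṁᵢCp,ᵢTᵢ = 17.7×1.74×68.8 + 0.580×1.74×9.92 = 2128.9
Σ ṁᵢCp,ᵢ = 17.7×1.74 + 0.580×1.74 = 31.807
T_out = 2128.9 / 31.807 = 66.932 °C

T_out = 66.9 °C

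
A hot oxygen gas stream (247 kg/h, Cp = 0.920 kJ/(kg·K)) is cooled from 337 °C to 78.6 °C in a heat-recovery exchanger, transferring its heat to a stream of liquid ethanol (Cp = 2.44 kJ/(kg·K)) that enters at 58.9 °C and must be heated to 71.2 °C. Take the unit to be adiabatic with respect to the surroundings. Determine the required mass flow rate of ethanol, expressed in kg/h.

ṁ_c = 1960 kg/h

Heat released by hot stream: Q = 247 × 0.920 × (337 − 78.6) = 58719 kJ/h
Energy balance on cold side (adiabatic exchanger): Q = ṁ_c·Cp_c·(T_c,out − T_c,in)
ṁ_c = 58719 / [2.44 × (71.2 − 58.9)] = 1956.5 kg/h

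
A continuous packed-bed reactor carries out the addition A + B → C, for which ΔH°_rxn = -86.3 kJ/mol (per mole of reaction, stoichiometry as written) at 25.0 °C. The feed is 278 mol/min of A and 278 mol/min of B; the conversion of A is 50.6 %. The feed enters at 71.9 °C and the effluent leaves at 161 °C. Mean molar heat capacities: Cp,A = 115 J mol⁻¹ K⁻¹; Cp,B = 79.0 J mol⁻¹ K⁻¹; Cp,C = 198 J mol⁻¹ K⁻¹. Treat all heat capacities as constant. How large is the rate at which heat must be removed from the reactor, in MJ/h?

Extent of reaction ξ = 0.506 × 278 = 140.67 mol/min
Reaction term: ξ·ΔH°_rxn = 140.67 × -86.3 = -12140 kJ/min
Sensible, feed 71.9→25 °C: -2529.4 kJ/min
Outlet flows (mol/min): A 137.33, B 137.33, C 140.67
Sensible, products 25→161 °C: 7411.3 kJ/min
Q = ΔH = -7257.8 kJ/min = -120.96 kW
Heat removed = 435.47 MJ/h

Q_out = 435 MJ/h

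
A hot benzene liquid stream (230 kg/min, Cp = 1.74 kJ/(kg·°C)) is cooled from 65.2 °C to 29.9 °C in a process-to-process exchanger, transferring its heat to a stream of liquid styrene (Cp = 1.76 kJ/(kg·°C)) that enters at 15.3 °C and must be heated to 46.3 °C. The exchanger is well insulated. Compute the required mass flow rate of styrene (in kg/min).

Heat released by hot stream: Q = 230 × 1.74 × (65.2 − 29.9) = 14127 kJ/min
Energy balance on cold side (adiabatic exchanger): Q = ṁ_c·Cp_c·(T_c,out − T_c,in)
ṁ_c = 14127 / [1.76 × (46.3 − 15.3)] = 258.93 kg/min

ṁ_c = 259 kg/min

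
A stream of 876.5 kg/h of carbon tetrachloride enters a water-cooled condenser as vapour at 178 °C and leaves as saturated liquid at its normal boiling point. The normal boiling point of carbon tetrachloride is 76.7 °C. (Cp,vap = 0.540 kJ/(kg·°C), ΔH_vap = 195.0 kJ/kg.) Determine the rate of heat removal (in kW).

Q_c = 60.8 kW

vapour 178→76.7 °C: -54.702 kJ/kg
condensation at 76.7 °C: -195 kJ/kg
Δh = -54.702 + -195 = -249.7 kJ/kg
Q = ṁ·Δh = 876.5 kg/h × -249.7 kJ/kg = -218860 kJ/h
|Q| = 60.796 kW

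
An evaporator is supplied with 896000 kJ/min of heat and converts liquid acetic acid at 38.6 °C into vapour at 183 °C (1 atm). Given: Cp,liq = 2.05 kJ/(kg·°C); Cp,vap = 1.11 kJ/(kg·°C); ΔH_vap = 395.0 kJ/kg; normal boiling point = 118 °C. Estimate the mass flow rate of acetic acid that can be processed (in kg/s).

ṁ = 23.7 kg/s

Δh = 2.05×(118−38.6) + 395.0 + 1.11×(183−118) = 629.92 kJ/kg
Q = 896000 kJ/min = 14933 kJ/s = 14933 kJ/s
ṁ = Q/Δh = 14933 / 629.92 = 23.707 kg/s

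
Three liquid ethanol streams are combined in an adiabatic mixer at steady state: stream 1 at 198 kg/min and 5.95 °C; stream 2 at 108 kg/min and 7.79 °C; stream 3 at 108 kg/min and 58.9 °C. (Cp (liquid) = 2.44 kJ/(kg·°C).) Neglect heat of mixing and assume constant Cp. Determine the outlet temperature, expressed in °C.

No heat crosses the boundary, so H_out = H_in.
T_out = Σ ṁᵢCp,ᵢTᵢ / Σ ṁᵢCp,ᵢ
      = 20449 / 1010.2 = 20.243 °C

T_out = 20.2 °C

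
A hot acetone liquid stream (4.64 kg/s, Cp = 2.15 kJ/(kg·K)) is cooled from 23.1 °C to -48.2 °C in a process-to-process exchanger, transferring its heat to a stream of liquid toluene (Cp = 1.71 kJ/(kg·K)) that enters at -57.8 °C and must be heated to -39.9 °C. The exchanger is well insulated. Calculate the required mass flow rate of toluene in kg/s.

ṁ_c = 23.2 kg/s

Heat released by hot stream: Q = 4.64 × 2.15 × (23.1 − -48.2) = 711.29 kJ/s
Energy balance on cold side (adiabatic exchanger): Q = ṁ_c·Cp_c·(T_c,out − T_c,in)
ṁ_c = 711.29 / [1.71 × (-39.9 − -57.8)] = 23.238 kg/s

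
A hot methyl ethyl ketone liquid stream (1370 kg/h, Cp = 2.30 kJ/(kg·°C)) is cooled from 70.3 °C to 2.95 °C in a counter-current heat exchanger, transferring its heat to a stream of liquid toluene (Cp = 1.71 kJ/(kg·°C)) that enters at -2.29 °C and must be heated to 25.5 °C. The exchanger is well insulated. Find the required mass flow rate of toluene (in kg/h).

ṁ_c = 4470 kg/h

Heat released by hot stream: Q = 1370 × 2.30 × (70.3 − 2.95) = 212220 kJ/h
Energy balance on cold side (adiabatic exchanger): Q = ṁ_c·Cp_c·(T_c,out − T_c,in)
ṁ_c = 212220 / [1.71 × (25.5 − -2.29)] = 4465.8 kg/h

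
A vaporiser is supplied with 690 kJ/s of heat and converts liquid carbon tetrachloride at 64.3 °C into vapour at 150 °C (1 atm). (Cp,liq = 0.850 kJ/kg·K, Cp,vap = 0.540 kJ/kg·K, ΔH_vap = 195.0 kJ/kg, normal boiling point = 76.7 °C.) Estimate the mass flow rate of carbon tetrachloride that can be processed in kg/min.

ṁ = 169 kg/min

Δh = 0.850×(76.7−64.3) + 195.0 + 0.540×(150−76.7) = 245.12 kJ/kg
Q = 690 kJ/s = 690 kJ/s = 41400 kJ/min
ṁ = Q/Δh = 41400 / 245.12 = 168.9 kg/min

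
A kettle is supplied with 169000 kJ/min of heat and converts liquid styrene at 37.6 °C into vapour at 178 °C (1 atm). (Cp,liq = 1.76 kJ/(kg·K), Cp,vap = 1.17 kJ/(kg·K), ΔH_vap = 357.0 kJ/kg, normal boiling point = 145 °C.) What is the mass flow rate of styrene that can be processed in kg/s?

ṁ = 4.82 kg/s

Δh = 1.76×(145−37.6) + 357.0 + 1.17×(178−145) = 584.63 kJ/kg
Q = 169000 kJ/min = 2816.7 kJ/s = 2816.7 kJ/s
ṁ = Q/Δh = 2816.7 / 584.63 = 4.8178 kg/s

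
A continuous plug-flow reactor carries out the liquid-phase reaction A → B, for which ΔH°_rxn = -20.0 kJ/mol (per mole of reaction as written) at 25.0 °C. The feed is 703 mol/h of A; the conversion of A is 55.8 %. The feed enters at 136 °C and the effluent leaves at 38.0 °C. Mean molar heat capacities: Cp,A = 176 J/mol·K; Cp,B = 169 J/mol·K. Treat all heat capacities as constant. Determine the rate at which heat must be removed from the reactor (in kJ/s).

Extent of reaction ξ = 0.558 × 703 = 392.27 mol/h
Reaction term: ξ·ΔH°_rxn = 392.27 × -20.0 = -7845.5 kJ/h
Sensible, feed 136→25 °C: -13734 kJ/h
Outlet flows (mol/h): A 310.73, B 392.27
Sensible, products 25→38.0 °C: 1572.8 kJ/h
Q = ΔH = -20007 kJ/h = -5.5574 kW
Heat removed = 5.5574 kJ/s

Q_out = 5.56 kJ/s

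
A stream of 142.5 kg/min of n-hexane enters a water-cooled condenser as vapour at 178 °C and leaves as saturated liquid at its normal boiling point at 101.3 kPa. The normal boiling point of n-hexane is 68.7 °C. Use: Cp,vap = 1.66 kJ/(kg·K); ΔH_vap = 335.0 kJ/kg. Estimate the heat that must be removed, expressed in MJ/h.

Q_c = 4420 MJ/h

vapour 178→68.7 °C: -181.44 kJ/kg
condensation at 68.7 °C: -335 kJ/kg
Δh = -181.44 + -335 = -516.44 kJ/kg
Q = ṁ·Δh = 142.5 kg/min × -516.44 kJ/kg = -73592 kJ/min
|Q| = 1226.5 kW = 4415.5 MJ/h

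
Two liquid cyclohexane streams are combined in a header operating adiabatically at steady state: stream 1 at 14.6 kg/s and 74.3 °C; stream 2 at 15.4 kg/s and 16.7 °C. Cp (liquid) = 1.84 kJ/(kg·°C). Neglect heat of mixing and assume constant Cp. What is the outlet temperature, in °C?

T_out = 44.7 °C

Energy balance with Q = 0: Σ ṁᵢCp,ᵢ(T_out − Tᵢ) = 0
Σ ṁᵢCp,ᵢTᵢ = 14.6×1.84×74.3 + 15.4×1.84×16.7 = 2469.2
Σ ṁᵢCp,ᵢ = 14.6×1.84 + 15.4×1.84 = 55.2
T_out = 2469.2 / 55.2 = 44.732 °C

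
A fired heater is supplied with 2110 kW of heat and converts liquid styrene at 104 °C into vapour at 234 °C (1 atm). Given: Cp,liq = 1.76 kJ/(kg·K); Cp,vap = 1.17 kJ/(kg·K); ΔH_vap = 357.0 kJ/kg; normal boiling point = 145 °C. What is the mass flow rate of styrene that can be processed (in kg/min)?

ṁ = 237 kg/min

Δh = 1.76×(145−104) + 357.0 + 1.17×(234−145) = 533.29 kJ/kg
Q = 2110 kW = 2110 kJ/s = 126600 kJ/min
ṁ = Q/Δh = 126600 / 533.29 = 237.39 kg/min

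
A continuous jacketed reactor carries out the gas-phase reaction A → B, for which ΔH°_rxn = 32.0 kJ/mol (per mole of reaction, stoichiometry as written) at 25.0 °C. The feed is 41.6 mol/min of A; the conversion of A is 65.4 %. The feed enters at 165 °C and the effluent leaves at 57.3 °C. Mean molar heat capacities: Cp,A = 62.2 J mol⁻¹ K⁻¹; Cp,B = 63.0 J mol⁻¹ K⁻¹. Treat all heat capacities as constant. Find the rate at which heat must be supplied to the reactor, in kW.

Extent of reaction ξ = 0.654 × 41.6 = 27.206 mol/min
Reaction term: ξ·ΔH°_rxn = 27.206 × 32.0 = 870.6 kJ/min
Sensible, feed 165→25 °C: -362.25 kJ/min
Outlet flows (mol/min): A 14.394, B 27.206
Sensible, products 25→57.3 °C: 84.28 kJ/min
Q = ΔH = 592.63 kJ/min = 9.8772 kW
Heat supplied = 9.8772 kW

Q_in = 9.88 kW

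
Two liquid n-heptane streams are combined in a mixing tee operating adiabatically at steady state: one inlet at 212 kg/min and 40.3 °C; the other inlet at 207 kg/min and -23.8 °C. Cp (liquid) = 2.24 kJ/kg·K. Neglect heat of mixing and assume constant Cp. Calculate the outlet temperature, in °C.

T_out = 8.63 °C

Energy balance with Q = 0: Σ ṁᵢCp,ᵢ(T_out − Tᵢ) = 0
T_out = Σ ṁᵢCp,ᵢTᵢ / Σ ṁᵢCp,ᵢ
      = 8102.1 / 938.56 = 8.6325 °C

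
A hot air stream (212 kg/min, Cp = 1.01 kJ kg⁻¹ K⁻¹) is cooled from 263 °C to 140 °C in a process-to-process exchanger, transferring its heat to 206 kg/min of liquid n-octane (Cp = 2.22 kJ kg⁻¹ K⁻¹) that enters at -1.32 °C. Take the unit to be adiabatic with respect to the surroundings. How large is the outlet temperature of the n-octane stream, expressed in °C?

T_c,out = 56.3 °C

Heat released by hot stream: Q = 212 × 1.01 × (263 − 140) = 26337 kJ/min
Energy balance on cold side (adiabatic exchanger): Q = ṁ_c·Cp_c·(T_c,out − T_c,in)
T_c,out = -1.32 + 26337/(206 × 2.22) = 56.269 °C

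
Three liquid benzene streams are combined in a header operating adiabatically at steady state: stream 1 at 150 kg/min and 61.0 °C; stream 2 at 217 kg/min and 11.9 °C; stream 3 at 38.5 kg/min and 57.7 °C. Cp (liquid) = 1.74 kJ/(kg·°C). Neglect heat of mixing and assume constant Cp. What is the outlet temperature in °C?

Adiabatic, steady state ⇒ Σ ṁᵢCp,ᵢ(T_out − Tᵢ) = 0
Σ ṁᵢCp,ᵢTᵢ = 150×1.74×61.0 + 217×1.74×11.9 + 38.5×1.74×57.7 = 24280
Σ ṁᵢCp,ᵢ = 150×1.74 + 217×1.74 + 38.5×1.74 = 705.57
T_out = 24280 / 705.57 = 34.411 °C

T_out = 34.4 °C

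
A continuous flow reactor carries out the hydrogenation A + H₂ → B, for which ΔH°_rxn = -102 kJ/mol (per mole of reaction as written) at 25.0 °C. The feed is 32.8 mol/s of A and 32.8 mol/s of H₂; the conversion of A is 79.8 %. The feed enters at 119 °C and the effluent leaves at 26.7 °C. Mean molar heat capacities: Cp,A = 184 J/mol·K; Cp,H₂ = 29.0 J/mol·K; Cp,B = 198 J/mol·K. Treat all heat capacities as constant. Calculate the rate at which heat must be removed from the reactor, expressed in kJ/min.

Extent of reaction ξ = 0.798 × 32.8 = 26.174 mol/s
Reaction term: ξ·ΔH°_rxn = 26.174 × -102 = -2669.8 kJ/s
Sensible, feed 119→25 °C: -656.72 kJ/s
Outlet flows (mol/s): A 6.6256, H₂ 6.6256, B 26.174
Sensible, products 25→26.7 °C: 11.209 kJ/s
Q = ΔH = -3315.3 kJ/s = -3315.3 kW
Heat removed = 198920 kJ/min

Q_out = 199000 kJ/min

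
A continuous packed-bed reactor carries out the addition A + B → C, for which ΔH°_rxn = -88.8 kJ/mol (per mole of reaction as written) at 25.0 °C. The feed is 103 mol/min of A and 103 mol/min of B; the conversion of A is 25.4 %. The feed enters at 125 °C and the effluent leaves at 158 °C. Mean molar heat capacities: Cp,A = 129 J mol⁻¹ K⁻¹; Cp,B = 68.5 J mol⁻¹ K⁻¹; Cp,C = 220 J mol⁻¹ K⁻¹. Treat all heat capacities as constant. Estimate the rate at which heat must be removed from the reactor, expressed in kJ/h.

Q_out = 94400 kJ/h

Extent of reaction ξ = 0.254 × 103 = 26.162 mol/min
Reaction term: ξ·ΔH°_rxn = 26.162 × -88.8 = -2323.2 kJ/min
Sensible, feed 125→25 °C: -2034.2 kJ/min
Outlet flows (mol/min): A 76.838, B 76.838, C 26.162
Sensible, products 25→158 °C: 2783.8 kJ/min
Q = ΔH = -1573.6 kJ/min = -26.227 kW
Heat removed = 94416 kJ/h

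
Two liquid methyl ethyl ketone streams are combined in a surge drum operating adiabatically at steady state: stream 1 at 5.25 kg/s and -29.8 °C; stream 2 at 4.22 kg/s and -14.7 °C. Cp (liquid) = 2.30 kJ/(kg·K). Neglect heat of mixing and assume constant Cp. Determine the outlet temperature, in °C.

No heat crosses the boundary, so H_out = H_in.
Σ ṁᵢCp,ᵢTᵢ = 5.25×2.30×-29.8 + 4.22×2.30×-14.7 = -502.51
Σ ṁᵢCp,ᵢ = 5.25×2.30 + 4.22×2.30 = 21.781
T_out = -502.51 / 21.781 = -23.071 °C

T_out = -23.1 °C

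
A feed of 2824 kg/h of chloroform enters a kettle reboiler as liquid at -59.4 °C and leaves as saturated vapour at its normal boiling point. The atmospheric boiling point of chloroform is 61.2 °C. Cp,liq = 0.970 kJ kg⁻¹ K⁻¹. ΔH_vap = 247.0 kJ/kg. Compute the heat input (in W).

Q = 286000 W

liquid -59.4→61.2 °C: 116.98 kJ/kg
vaporisation at 61.2 °C: 247 kJ/kg
Δh = 116.98 + 247 = 363.98 kJ/kg
Q = ṁ·Δh = 2824 kg/h × 363.98 kJ/kg = 1.0279e+06 kJ/h
|Q| = 285.52 kW = 285520 W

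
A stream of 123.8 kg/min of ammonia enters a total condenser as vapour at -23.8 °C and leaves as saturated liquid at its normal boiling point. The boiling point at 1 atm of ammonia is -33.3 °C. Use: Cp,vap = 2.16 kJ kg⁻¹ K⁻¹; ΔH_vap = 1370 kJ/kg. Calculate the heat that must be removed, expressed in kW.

Q_c = 2870 kW

vapour -23.8→-33.3 °C: -20.52 kJ/kg
condensation at -33.3 °C: -1370 kJ/kg
Δh = -20.52 + -1370 = -1390.5 kJ/kg
Q = ṁ·Δh = 123.8 kg/min × -1390.5 kJ/kg = -172150 kJ/min
|Q| = 2869.1 kW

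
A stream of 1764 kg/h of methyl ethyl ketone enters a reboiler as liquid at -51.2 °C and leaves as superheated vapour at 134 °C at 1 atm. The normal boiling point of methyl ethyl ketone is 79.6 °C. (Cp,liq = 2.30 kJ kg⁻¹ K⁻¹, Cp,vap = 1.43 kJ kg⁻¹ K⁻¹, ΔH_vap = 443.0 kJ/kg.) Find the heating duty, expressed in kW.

liquid -51.2→79.6 °C: 300.84 kJ/kg
vaporisation at 79.6 °C: 443 kJ/kg
vapour 79.6→134 °C: 77.792 kJ/kg
Δh = 300.84 + 443 + 77.792 = 821.63 kJ/kg
Q = ṁ·Δh = 1764 kg/h × 821.63 kJ/kg = 1.4494e+06 kJ/h
|Q| = 402.6 kW

Q = 403 kW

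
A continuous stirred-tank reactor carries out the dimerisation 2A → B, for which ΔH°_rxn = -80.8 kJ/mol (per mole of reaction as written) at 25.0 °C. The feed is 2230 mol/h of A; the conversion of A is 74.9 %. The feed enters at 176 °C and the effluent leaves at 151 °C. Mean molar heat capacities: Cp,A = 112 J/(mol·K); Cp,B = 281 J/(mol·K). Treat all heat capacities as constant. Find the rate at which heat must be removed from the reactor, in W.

Extent of reaction ξ = 0.749 × 2230 / 2 = 835.13 mol/h
Reaction term: ξ·ΔH°_rxn = 835.13 × -80.8 = -67479 kJ/h
Sensible, feed 176→25 °C: -37714 kJ/h
Outlet flows (mol/h): A 559.73, B 835.13
Sensible, products 25→151 °C: 37468 kJ/h
Q = ΔH = -67725 kJ/h = -18.812 kW
Heat removed = 18812 W

Q_out = 18800 W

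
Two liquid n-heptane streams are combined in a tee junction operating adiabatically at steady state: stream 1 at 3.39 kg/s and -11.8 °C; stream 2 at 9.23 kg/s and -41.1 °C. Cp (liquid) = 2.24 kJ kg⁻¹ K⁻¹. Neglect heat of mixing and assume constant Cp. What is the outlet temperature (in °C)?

T_out = -33.2 °C

No heat crosses the boundary, so H_out = H_in.
T_out = Σ ṁᵢCp,ᵢTᵢ / Σ ṁᵢCp,ᵢ
      = -939.36 / 28.269 = -33.229 °C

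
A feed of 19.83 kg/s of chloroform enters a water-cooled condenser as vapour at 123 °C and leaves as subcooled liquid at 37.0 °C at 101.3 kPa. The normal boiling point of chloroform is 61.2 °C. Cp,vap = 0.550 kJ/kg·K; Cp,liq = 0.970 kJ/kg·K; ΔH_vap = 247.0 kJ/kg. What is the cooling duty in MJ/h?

Q_c = 21700 MJ/h

vapour 123→61.2 °C: -33.99 kJ/kg
condensation at 61.2 °C: -247 kJ/kg
liquid 61.2→37.0 °C: -23.474 kJ/kg
Δh = -33.99 + -247 + -23.474 = -304.46 kJ/kg
Q = ṁ·Δh = 19.83 kg/s × -304.46 kJ/kg = -6037.5 kJ/s
|Q| = 6037.5 kW = 21735 MJ/h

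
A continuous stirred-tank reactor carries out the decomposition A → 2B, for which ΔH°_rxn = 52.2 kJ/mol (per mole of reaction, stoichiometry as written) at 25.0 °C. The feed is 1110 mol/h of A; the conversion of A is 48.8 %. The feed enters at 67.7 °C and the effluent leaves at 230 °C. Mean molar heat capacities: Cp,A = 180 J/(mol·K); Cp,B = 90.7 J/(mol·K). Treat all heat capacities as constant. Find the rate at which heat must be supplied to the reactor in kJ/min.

Extent of reaction ξ = 0.488 × 1110 = 541.68 mol/h
Reaction term: ξ·ΔH°_rxn = 541.68 × 52.2 = 28276 kJ/h
Sensible, feed 67.7→25 °C: -8531.5 kJ/h
Outlet flows (mol/h): A 568.32, B 1083.4
Sensible, products 25→230 °C: 41114 kJ/h
Q = ΔH = 60859 kJ/h = 16.905 kW
Heat supplied = 1014.3 kJ/min

Q_in = 1010 kJ/min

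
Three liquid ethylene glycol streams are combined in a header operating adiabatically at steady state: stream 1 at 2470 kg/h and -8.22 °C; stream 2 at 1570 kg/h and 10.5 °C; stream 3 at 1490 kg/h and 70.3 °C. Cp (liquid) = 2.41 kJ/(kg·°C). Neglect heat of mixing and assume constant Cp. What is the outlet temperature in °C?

Adiabatic, steady state ⇒ Σ ṁᵢCp,ᵢ(T_out − Tᵢ) = 0
Σ ṁᵢCp,ᵢTᵢ = 2470×2.41×-8.22 + 1570×2.41×10.5 + 1490×2.41×70.3 = 243240
Σ ṁᵢCp,ᵢ = 2470×2.41 + 1570×2.41 + 1490×2.41 = 13327
T_out = 243240 / 13327 = 18.251 °C

T_out = 18.3 °C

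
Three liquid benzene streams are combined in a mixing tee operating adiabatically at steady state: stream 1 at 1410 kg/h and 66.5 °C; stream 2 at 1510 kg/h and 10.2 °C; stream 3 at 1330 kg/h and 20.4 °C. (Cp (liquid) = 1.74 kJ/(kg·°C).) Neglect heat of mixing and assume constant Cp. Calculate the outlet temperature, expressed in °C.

T_out = 32.1 °C

Adiabatic, steady state ⇒ Σ ṁᵢCp,ᵢ(T_out − Tᵢ) = 0
Σ ṁᵢCp,ᵢTᵢ = 1410×1.74×66.5 + 1510×1.74×10.2 + 1330×1.74×20.4 = 237160
Σ ṁᵢCp,ᵢ = 1410×1.74 + 1510×1.74 + 1330×1.74 = 7395
T_out = 237160 / 7395 = 32.07 °C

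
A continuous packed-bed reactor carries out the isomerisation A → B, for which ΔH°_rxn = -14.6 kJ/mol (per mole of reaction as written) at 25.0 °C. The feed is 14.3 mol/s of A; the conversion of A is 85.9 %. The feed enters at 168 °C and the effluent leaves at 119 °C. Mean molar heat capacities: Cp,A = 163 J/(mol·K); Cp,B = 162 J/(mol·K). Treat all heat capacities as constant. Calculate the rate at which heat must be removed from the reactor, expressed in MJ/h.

Q_out = 1060 MJ/h

Extent of reaction ξ = 0.859 × 14.3 = 12.284 mol/s
Reaction term: ξ·ΔH°_rxn = 12.284 × -14.6 = -179.34 kJ/s
Sensible, feed 168→25 °C: -333.32 kJ/s
Outlet flows (mol/s): A 2.0163, B 12.284
Sensible, products 25→119 °C: 217.95 kJ/s
Q = ΔH = -294.71 kJ/s = -294.71 kW
Heat removed = 1061 MJ/h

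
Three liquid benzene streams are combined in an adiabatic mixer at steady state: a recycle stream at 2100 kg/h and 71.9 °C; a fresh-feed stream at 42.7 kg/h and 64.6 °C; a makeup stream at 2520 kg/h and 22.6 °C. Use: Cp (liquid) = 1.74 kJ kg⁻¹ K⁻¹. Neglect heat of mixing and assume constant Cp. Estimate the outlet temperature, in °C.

No heat crosses the boundary, so H_out = H_in.
T_out = Σ ṁᵢCp,ᵢTᵢ / Σ ṁᵢCp,ᵢ
      = 366620 / 8113.1 = 45.189 °C

T_out = 45.2 °C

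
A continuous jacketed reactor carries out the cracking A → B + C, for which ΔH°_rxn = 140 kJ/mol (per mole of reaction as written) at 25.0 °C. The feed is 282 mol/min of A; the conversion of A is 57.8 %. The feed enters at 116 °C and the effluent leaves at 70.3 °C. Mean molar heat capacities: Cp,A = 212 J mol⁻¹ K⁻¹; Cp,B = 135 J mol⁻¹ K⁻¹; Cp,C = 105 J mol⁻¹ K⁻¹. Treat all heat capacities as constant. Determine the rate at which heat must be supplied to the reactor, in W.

Extent of reaction ξ = 0.578 × 282 = 163 mol/min
Reaction term: ξ·ΔH°_rxn = 163 × 140 = 22819 kJ/min
Sensible, feed 116→25 °C: -5440.3 kJ/min
Outlet flows (mol/min): A 119, B 163, C 163
Sensible, products 25→70.3 °C: 2915 kJ/min
Q = ΔH = 20294 kJ/min = 338.23 kW
Heat supplied = 338230 W

Q_in = 338000 W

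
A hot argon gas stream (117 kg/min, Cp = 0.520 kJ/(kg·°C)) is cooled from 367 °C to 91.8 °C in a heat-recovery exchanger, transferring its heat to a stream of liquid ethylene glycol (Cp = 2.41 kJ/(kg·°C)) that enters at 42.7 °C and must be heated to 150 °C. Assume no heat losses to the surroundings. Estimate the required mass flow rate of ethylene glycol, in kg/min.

Heat released by hot stream: Q = 117 × 0.520 × (367 − 91.8) = 16743 kJ/min
Energy balance on cold side (adiabatic exchanger): Q = ṁ_c·Cp_c·(T_c,out − T_c,in)
ṁ_c = 16743 / [2.41 × (150 − 42.7)] = 64.747 kg/min

ṁ_c = 64.7 kg/min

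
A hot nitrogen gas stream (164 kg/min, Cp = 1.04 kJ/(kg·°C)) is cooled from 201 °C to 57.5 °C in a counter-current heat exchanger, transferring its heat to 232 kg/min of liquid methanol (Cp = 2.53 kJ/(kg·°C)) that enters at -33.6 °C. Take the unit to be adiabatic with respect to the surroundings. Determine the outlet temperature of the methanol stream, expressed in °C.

Heat released by hot stream: Q = 164 × 1.04 × (201 − 57.5) = 24475 kJ/min
Energy balance on cold side (adiabatic exchanger): Q = ṁ_c·Cp_c·(T_c,out − T_c,in)
T_c,out = -33.6 + 24475/(232 × 2.53) = 8.0985 °C

T_c,out = 8.10 °C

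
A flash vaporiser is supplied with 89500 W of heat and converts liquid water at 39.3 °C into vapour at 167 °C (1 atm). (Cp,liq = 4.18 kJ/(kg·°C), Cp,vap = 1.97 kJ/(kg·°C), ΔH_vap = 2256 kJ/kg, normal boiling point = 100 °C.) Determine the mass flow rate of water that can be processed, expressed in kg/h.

ṁ = 122 kg/h

Δh = 4.18×(100−39.3) + 2256 + 1.97×(167−100) = 2641.7 kJ/kg
Q = 89500 W = 89.5 kJ/s = 322200 kJ/h
ṁ = Q/Δh = 322200 / 2641.7 = 121.97 kg/h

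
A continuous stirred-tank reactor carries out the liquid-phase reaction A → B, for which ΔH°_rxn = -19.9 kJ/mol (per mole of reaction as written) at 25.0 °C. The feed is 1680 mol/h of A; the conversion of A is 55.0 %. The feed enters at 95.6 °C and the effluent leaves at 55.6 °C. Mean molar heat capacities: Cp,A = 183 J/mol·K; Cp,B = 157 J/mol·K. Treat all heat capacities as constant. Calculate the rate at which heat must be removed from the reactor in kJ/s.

Extent of reaction ξ = 0.550 × 1680 = 924 mol/h
Reaction term: ξ·ΔH°_rxn = 924 × -19.9 = -18388 kJ/h
Sensible, feed 95.6→25 °C: -21705 kJ/h
Outlet flows (mol/h): A 756, B 924
Sensible, products 25→55.6 °C: 8672.5 kJ/h
Q = ΔH = -31420 kJ/h = -8.7279 kW
Heat removed = 8.7279 kJ/s

Q_out = 8.73 kJ/s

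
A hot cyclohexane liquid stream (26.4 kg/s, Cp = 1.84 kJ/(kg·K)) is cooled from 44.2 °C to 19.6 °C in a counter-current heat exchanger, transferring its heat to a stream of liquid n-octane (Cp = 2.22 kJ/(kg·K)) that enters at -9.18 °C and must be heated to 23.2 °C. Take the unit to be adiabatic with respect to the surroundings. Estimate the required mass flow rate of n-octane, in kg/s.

ṁ_c = 16.6 kg/s

Heat released by hot stream: Q = 26.4 × 1.84 × (44.2 − 19.6) = 1195 kJ/s
Energy balance on cold side (adiabatic exchanger): Q = ṁ_c·Cp_c·(T_c,out − T_c,in)
ṁ_c = 1195 / [2.22 × (23.2 − -9.18)] = 16.624 kg/s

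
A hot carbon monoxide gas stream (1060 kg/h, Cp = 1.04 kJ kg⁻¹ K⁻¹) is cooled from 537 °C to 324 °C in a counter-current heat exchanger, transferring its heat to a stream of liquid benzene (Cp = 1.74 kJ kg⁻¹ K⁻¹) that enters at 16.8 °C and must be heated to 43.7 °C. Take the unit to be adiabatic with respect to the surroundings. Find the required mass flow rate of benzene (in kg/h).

ṁ_c = 5020 kg/h

Heat released by hot stream: Q = 1060 × 1.04 × (537 − 324) = 234810 kJ/h
Energy balance on cold side (adiabatic exchanger): Q = ṁ_c·Cp_c·(T_c,out − T_c,in)
ṁ_c = 234810 / [1.74 × (43.7 − 16.8)] = 5016.7 kg/h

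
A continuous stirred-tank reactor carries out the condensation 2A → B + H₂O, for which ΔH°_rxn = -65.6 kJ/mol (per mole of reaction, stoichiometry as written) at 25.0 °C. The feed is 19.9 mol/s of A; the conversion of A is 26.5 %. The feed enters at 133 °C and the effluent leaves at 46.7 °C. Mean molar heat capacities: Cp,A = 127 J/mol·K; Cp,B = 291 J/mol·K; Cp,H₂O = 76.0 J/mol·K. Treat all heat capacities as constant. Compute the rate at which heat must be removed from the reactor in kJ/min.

Extent of reaction ξ = 0.265 × 19.9 / 2 = 2.6368 mol/s
Reaction term: ξ·ΔH°_rxn = 2.6368 × -65.6 = -172.97 kJ/s
Sensible, feed 133→25 °C: -272.95 kJ/s
Outlet flows (mol/s): A 14.626, B 2.6368, H₂O 2.6368
Sensible, products 25→46.7 °C: 61.308 kJ/s
Q = ΔH = -384.61 kJ/s = -384.61 kW
Heat removed = 23077 kJ/min

Q_out = 23100 kJ/min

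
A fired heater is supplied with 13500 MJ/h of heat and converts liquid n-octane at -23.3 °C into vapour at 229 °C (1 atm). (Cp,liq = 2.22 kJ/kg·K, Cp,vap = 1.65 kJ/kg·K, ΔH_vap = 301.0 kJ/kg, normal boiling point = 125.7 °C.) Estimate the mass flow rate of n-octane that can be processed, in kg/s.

ṁ = 4.67 kg/s

Δh = 2.22×(125.7−-23.3) + 301.0 + 1.65×(229−125.7) = 802.22 kJ/kg
Q = 13500 MJ/h = 3750 kJ/s = 3750 kJ/s
ṁ = Q/Δh = 3750 / 802.22 = 4.6745 kg/s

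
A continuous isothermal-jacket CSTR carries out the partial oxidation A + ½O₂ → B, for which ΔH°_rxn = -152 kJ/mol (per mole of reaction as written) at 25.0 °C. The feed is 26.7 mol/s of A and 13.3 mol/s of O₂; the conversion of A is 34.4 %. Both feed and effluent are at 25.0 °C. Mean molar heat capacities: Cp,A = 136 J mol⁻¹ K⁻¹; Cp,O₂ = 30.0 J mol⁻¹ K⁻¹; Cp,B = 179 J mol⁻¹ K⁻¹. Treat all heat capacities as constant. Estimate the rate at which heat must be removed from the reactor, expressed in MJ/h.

Q_out = 5030 MJ/h

Extent of reaction ξ = 0.344 × 26.7 = 9.1848 mol/s
Reaction term: ξ·ΔH°_rxn = 9.1848 × -152 = -1396.1 kJ/s
Q = ΔH = -1396.1 kJ/s = -1396.1 kW
Heat removed = 5025.9 MJ/h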